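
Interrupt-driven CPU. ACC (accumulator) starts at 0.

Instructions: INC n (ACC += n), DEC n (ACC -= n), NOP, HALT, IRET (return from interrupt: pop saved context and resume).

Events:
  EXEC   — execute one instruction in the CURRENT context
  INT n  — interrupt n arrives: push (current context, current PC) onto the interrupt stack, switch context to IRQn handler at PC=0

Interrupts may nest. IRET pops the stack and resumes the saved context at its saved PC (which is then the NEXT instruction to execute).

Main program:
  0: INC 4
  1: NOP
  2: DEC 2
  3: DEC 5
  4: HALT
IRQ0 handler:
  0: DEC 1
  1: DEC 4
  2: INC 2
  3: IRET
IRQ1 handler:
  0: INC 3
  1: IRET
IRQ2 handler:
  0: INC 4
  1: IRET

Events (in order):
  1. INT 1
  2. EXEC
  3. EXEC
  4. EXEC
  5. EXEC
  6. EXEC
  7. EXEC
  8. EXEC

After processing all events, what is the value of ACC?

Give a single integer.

Event 1 (INT 1): INT 1 arrives: push (MAIN, PC=0), enter IRQ1 at PC=0 (depth now 1)
Event 2 (EXEC): [IRQ1] PC=0: INC 3 -> ACC=3
Event 3 (EXEC): [IRQ1] PC=1: IRET -> resume MAIN at PC=0 (depth now 0)
Event 4 (EXEC): [MAIN] PC=0: INC 4 -> ACC=7
Event 5 (EXEC): [MAIN] PC=1: NOP
Event 6 (EXEC): [MAIN] PC=2: DEC 2 -> ACC=5
Event 7 (EXEC): [MAIN] PC=3: DEC 5 -> ACC=0
Event 8 (EXEC): [MAIN] PC=4: HALT

Answer: 0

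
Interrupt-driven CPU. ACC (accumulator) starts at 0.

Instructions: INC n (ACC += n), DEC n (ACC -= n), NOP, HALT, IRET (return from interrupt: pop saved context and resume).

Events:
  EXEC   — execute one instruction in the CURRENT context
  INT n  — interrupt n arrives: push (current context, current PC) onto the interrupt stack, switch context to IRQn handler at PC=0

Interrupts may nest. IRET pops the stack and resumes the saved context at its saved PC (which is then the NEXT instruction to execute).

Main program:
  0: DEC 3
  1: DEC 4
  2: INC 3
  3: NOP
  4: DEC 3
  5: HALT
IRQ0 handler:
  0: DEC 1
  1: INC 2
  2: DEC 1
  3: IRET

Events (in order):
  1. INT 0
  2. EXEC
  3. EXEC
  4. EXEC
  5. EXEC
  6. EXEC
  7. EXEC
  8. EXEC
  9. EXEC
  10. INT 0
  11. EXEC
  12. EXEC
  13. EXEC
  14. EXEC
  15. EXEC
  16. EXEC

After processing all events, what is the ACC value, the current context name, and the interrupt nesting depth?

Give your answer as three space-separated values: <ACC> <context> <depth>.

Event 1 (INT 0): INT 0 arrives: push (MAIN, PC=0), enter IRQ0 at PC=0 (depth now 1)
Event 2 (EXEC): [IRQ0] PC=0: DEC 1 -> ACC=-1
Event 3 (EXEC): [IRQ0] PC=1: INC 2 -> ACC=1
Event 4 (EXEC): [IRQ0] PC=2: DEC 1 -> ACC=0
Event 5 (EXEC): [IRQ0] PC=3: IRET -> resume MAIN at PC=0 (depth now 0)
Event 6 (EXEC): [MAIN] PC=0: DEC 3 -> ACC=-3
Event 7 (EXEC): [MAIN] PC=1: DEC 4 -> ACC=-7
Event 8 (EXEC): [MAIN] PC=2: INC 3 -> ACC=-4
Event 9 (EXEC): [MAIN] PC=3: NOP
Event 10 (INT 0): INT 0 arrives: push (MAIN, PC=4), enter IRQ0 at PC=0 (depth now 1)
Event 11 (EXEC): [IRQ0] PC=0: DEC 1 -> ACC=-5
Event 12 (EXEC): [IRQ0] PC=1: INC 2 -> ACC=-3
Event 13 (EXEC): [IRQ0] PC=2: DEC 1 -> ACC=-4
Event 14 (EXEC): [IRQ0] PC=3: IRET -> resume MAIN at PC=4 (depth now 0)
Event 15 (EXEC): [MAIN] PC=4: DEC 3 -> ACC=-7
Event 16 (EXEC): [MAIN] PC=5: HALT

Answer: -7 MAIN 0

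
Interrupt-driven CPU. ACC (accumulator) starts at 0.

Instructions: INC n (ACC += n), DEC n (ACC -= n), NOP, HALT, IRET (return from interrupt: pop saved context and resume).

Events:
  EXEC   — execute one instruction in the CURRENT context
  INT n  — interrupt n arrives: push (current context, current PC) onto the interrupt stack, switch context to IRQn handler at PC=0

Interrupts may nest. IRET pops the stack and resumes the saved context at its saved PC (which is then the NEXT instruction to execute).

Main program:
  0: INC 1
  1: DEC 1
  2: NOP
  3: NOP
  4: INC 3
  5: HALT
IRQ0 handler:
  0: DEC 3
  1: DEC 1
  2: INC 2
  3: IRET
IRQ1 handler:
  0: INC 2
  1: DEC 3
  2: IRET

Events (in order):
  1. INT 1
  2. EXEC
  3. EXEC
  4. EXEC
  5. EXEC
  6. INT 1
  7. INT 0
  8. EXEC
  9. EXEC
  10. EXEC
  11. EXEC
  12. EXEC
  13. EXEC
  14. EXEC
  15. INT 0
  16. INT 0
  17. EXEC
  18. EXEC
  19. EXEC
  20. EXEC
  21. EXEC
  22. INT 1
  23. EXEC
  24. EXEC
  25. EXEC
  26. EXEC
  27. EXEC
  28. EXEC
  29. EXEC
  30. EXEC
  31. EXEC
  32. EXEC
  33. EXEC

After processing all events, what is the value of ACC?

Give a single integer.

Event 1 (INT 1): INT 1 arrives: push (MAIN, PC=0), enter IRQ1 at PC=0 (depth now 1)
Event 2 (EXEC): [IRQ1] PC=0: INC 2 -> ACC=2
Event 3 (EXEC): [IRQ1] PC=1: DEC 3 -> ACC=-1
Event 4 (EXEC): [IRQ1] PC=2: IRET -> resume MAIN at PC=0 (depth now 0)
Event 5 (EXEC): [MAIN] PC=0: INC 1 -> ACC=0
Event 6 (INT 1): INT 1 arrives: push (MAIN, PC=1), enter IRQ1 at PC=0 (depth now 1)
Event 7 (INT 0): INT 0 arrives: push (IRQ1, PC=0), enter IRQ0 at PC=0 (depth now 2)
Event 8 (EXEC): [IRQ0] PC=0: DEC 3 -> ACC=-3
Event 9 (EXEC): [IRQ0] PC=1: DEC 1 -> ACC=-4
Event 10 (EXEC): [IRQ0] PC=2: INC 2 -> ACC=-2
Event 11 (EXEC): [IRQ0] PC=3: IRET -> resume IRQ1 at PC=0 (depth now 1)
Event 12 (EXEC): [IRQ1] PC=0: INC 2 -> ACC=0
Event 13 (EXEC): [IRQ1] PC=1: DEC 3 -> ACC=-3
Event 14 (EXEC): [IRQ1] PC=2: IRET -> resume MAIN at PC=1 (depth now 0)
Event 15 (INT 0): INT 0 arrives: push (MAIN, PC=1), enter IRQ0 at PC=0 (depth now 1)
Event 16 (INT 0): INT 0 arrives: push (IRQ0, PC=0), enter IRQ0 at PC=0 (depth now 2)
Event 17 (EXEC): [IRQ0] PC=0: DEC 3 -> ACC=-6
Event 18 (EXEC): [IRQ0] PC=1: DEC 1 -> ACC=-7
Event 19 (EXEC): [IRQ0] PC=2: INC 2 -> ACC=-5
Event 20 (EXEC): [IRQ0] PC=3: IRET -> resume IRQ0 at PC=0 (depth now 1)
Event 21 (EXEC): [IRQ0] PC=0: DEC 3 -> ACC=-8
Event 22 (INT 1): INT 1 arrives: push (IRQ0, PC=1), enter IRQ1 at PC=0 (depth now 2)
Event 23 (EXEC): [IRQ1] PC=0: INC 2 -> ACC=-6
Event 24 (EXEC): [IRQ1] PC=1: DEC 3 -> ACC=-9
Event 25 (EXEC): [IRQ1] PC=2: IRET -> resume IRQ0 at PC=1 (depth now 1)
Event 26 (EXEC): [IRQ0] PC=1: DEC 1 -> ACC=-10
Event 27 (EXEC): [IRQ0] PC=2: INC 2 -> ACC=-8
Event 28 (EXEC): [IRQ0] PC=3: IRET -> resume MAIN at PC=1 (depth now 0)
Event 29 (EXEC): [MAIN] PC=1: DEC 1 -> ACC=-9
Event 30 (EXEC): [MAIN] PC=2: NOP
Event 31 (EXEC): [MAIN] PC=3: NOP
Event 32 (EXEC): [MAIN] PC=4: INC 3 -> ACC=-6
Event 33 (EXEC): [MAIN] PC=5: HALT

Answer: -6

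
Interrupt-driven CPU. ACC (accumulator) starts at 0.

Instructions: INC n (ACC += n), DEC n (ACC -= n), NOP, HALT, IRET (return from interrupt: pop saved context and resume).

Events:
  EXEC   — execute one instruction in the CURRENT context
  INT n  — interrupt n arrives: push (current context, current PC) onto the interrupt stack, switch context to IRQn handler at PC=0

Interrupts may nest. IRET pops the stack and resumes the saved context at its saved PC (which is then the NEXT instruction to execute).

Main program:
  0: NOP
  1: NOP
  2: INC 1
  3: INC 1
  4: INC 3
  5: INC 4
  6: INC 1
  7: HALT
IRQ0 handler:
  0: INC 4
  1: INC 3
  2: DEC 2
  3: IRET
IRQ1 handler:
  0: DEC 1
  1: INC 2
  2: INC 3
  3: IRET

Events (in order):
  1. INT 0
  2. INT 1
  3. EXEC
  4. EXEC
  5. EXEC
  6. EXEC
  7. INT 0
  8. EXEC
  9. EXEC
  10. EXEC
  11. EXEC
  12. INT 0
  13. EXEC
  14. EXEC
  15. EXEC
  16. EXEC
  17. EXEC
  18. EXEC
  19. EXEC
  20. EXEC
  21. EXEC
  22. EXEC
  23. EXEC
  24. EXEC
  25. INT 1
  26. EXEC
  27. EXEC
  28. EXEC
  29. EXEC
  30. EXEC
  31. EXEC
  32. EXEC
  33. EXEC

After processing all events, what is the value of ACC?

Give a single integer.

Answer: 33

Derivation:
Event 1 (INT 0): INT 0 arrives: push (MAIN, PC=0), enter IRQ0 at PC=0 (depth now 1)
Event 2 (INT 1): INT 1 arrives: push (IRQ0, PC=0), enter IRQ1 at PC=0 (depth now 2)
Event 3 (EXEC): [IRQ1] PC=0: DEC 1 -> ACC=-1
Event 4 (EXEC): [IRQ1] PC=1: INC 2 -> ACC=1
Event 5 (EXEC): [IRQ1] PC=2: INC 3 -> ACC=4
Event 6 (EXEC): [IRQ1] PC=3: IRET -> resume IRQ0 at PC=0 (depth now 1)
Event 7 (INT 0): INT 0 arrives: push (IRQ0, PC=0), enter IRQ0 at PC=0 (depth now 2)
Event 8 (EXEC): [IRQ0] PC=0: INC 4 -> ACC=8
Event 9 (EXEC): [IRQ0] PC=1: INC 3 -> ACC=11
Event 10 (EXEC): [IRQ0] PC=2: DEC 2 -> ACC=9
Event 11 (EXEC): [IRQ0] PC=3: IRET -> resume IRQ0 at PC=0 (depth now 1)
Event 12 (INT 0): INT 0 arrives: push (IRQ0, PC=0), enter IRQ0 at PC=0 (depth now 2)
Event 13 (EXEC): [IRQ0] PC=0: INC 4 -> ACC=13
Event 14 (EXEC): [IRQ0] PC=1: INC 3 -> ACC=16
Event 15 (EXEC): [IRQ0] PC=2: DEC 2 -> ACC=14
Event 16 (EXEC): [IRQ0] PC=3: IRET -> resume IRQ0 at PC=0 (depth now 1)
Event 17 (EXEC): [IRQ0] PC=0: INC 4 -> ACC=18
Event 18 (EXEC): [IRQ0] PC=1: INC 3 -> ACC=21
Event 19 (EXEC): [IRQ0] PC=2: DEC 2 -> ACC=19
Event 20 (EXEC): [IRQ0] PC=3: IRET -> resume MAIN at PC=0 (depth now 0)
Event 21 (EXEC): [MAIN] PC=0: NOP
Event 22 (EXEC): [MAIN] PC=1: NOP
Event 23 (EXEC): [MAIN] PC=2: INC 1 -> ACC=20
Event 24 (EXEC): [MAIN] PC=3: INC 1 -> ACC=21
Event 25 (INT 1): INT 1 arrives: push (MAIN, PC=4), enter IRQ1 at PC=0 (depth now 1)
Event 26 (EXEC): [IRQ1] PC=0: DEC 1 -> ACC=20
Event 27 (EXEC): [IRQ1] PC=1: INC 2 -> ACC=22
Event 28 (EXEC): [IRQ1] PC=2: INC 3 -> ACC=25
Event 29 (EXEC): [IRQ1] PC=3: IRET -> resume MAIN at PC=4 (depth now 0)
Event 30 (EXEC): [MAIN] PC=4: INC 3 -> ACC=28
Event 31 (EXEC): [MAIN] PC=5: INC 4 -> ACC=32
Event 32 (EXEC): [MAIN] PC=6: INC 1 -> ACC=33
Event 33 (EXEC): [MAIN] PC=7: HALT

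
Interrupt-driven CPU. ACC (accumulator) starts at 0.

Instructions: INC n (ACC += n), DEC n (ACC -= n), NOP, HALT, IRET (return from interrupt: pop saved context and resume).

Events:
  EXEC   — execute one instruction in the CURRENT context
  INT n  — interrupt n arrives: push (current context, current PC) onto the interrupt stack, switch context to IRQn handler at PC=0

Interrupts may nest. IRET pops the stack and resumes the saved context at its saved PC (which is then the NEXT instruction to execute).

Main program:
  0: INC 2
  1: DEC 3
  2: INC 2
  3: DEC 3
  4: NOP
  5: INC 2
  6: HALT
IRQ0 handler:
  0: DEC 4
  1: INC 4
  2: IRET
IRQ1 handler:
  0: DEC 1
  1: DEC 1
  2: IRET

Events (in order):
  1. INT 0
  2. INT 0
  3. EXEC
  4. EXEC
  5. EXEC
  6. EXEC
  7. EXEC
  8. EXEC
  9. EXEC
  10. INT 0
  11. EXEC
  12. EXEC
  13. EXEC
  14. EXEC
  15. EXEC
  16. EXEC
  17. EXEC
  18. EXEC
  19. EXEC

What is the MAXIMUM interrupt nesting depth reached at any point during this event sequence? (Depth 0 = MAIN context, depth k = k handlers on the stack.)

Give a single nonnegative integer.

Answer: 2

Derivation:
Event 1 (INT 0): INT 0 arrives: push (MAIN, PC=0), enter IRQ0 at PC=0 (depth now 1) [depth=1]
Event 2 (INT 0): INT 0 arrives: push (IRQ0, PC=0), enter IRQ0 at PC=0 (depth now 2) [depth=2]
Event 3 (EXEC): [IRQ0] PC=0: DEC 4 -> ACC=-4 [depth=2]
Event 4 (EXEC): [IRQ0] PC=1: INC 4 -> ACC=0 [depth=2]
Event 5 (EXEC): [IRQ0] PC=2: IRET -> resume IRQ0 at PC=0 (depth now 1) [depth=1]
Event 6 (EXEC): [IRQ0] PC=0: DEC 4 -> ACC=-4 [depth=1]
Event 7 (EXEC): [IRQ0] PC=1: INC 4 -> ACC=0 [depth=1]
Event 8 (EXEC): [IRQ0] PC=2: IRET -> resume MAIN at PC=0 (depth now 0) [depth=0]
Event 9 (EXEC): [MAIN] PC=0: INC 2 -> ACC=2 [depth=0]
Event 10 (INT 0): INT 0 arrives: push (MAIN, PC=1), enter IRQ0 at PC=0 (depth now 1) [depth=1]
Event 11 (EXEC): [IRQ0] PC=0: DEC 4 -> ACC=-2 [depth=1]
Event 12 (EXEC): [IRQ0] PC=1: INC 4 -> ACC=2 [depth=1]
Event 13 (EXEC): [IRQ0] PC=2: IRET -> resume MAIN at PC=1 (depth now 0) [depth=0]
Event 14 (EXEC): [MAIN] PC=1: DEC 3 -> ACC=-1 [depth=0]
Event 15 (EXEC): [MAIN] PC=2: INC 2 -> ACC=1 [depth=0]
Event 16 (EXEC): [MAIN] PC=3: DEC 3 -> ACC=-2 [depth=0]
Event 17 (EXEC): [MAIN] PC=4: NOP [depth=0]
Event 18 (EXEC): [MAIN] PC=5: INC 2 -> ACC=0 [depth=0]
Event 19 (EXEC): [MAIN] PC=6: HALT [depth=0]
Max depth observed: 2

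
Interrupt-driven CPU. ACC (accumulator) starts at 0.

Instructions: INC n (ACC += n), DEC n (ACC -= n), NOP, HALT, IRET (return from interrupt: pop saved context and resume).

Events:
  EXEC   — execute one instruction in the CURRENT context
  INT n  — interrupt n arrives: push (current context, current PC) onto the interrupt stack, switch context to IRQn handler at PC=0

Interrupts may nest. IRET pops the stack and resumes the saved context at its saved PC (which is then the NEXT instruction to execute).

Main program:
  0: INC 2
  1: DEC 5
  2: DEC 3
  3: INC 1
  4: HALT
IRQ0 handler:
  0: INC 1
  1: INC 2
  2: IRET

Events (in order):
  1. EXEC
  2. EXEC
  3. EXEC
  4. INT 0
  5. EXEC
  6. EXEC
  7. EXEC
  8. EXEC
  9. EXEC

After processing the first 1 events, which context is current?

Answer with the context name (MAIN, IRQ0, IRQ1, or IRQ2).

Answer: MAIN

Derivation:
Event 1 (EXEC): [MAIN] PC=0: INC 2 -> ACC=2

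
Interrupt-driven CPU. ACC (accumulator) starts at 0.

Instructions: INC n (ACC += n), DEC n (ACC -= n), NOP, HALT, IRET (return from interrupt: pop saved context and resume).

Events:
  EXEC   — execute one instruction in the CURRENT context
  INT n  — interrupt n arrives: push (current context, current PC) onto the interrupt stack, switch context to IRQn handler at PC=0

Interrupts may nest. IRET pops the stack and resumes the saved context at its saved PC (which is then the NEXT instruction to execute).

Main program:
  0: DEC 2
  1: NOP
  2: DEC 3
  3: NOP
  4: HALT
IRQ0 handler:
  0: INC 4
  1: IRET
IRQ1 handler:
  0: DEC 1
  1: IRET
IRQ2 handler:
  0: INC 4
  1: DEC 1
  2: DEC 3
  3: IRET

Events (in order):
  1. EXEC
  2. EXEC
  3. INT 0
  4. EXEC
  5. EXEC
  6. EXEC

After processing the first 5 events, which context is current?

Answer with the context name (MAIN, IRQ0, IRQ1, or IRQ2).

Event 1 (EXEC): [MAIN] PC=0: DEC 2 -> ACC=-2
Event 2 (EXEC): [MAIN] PC=1: NOP
Event 3 (INT 0): INT 0 arrives: push (MAIN, PC=2), enter IRQ0 at PC=0 (depth now 1)
Event 4 (EXEC): [IRQ0] PC=0: INC 4 -> ACC=2
Event 5 (EXEC): [IRQ0] PC=1: IRET -> resume MAIN at PC=2 (depth now 0)

Answer: MAIN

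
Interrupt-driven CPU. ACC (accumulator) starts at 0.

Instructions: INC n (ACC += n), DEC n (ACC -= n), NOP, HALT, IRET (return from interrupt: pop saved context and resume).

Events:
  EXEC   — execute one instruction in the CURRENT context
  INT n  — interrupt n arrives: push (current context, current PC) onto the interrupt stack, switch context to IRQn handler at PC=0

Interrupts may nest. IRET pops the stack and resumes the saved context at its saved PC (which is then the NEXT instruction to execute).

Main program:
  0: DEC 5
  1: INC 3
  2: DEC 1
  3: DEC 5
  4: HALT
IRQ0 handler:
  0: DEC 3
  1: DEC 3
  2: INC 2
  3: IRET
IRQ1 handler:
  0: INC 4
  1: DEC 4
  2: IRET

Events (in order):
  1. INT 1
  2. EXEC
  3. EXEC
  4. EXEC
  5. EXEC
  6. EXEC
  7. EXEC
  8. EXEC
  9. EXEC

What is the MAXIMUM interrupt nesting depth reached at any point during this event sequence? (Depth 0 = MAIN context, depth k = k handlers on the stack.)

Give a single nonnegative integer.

Answer: 1

Derivation:
Event 1 (INT 1): INT 1 arrives: push (MAIN, PC=0), enter IRQ1 at PC=0 (depth now 1) [depth=1]
Event 2 (EXEC): [IRQ1] PC=0: INC 4 -> ACC=4 [depth=1]
Event 3 (EXEC): [IRQ1] PC=1: DEC 4 -> ACC=0 [depth=1]
Event 4 (EXEC): [IRQ1] PC=2: IRET -> resume MAIN at PC=0 (depth now 0) [depth=0]
Event 5 (EXEC): [MAIN] PC=0: DEC 5 -> ACC=-5 [depth=0]
Event 6 (EXEC): [MAIN] PC=1: INC 3 -> ACC=-2 [depth=0]
Event 7 (EXEC): [MAIN] PC=2: DEC 1 -> ACC=-3 [depth=0]
Event 8 (EXEC): [MAIN] PC=3: DEC 5 -> ACC=-8 [depth=0]
Event 9 (EXEC): [MAIN] PC=4: HALT [depth=0]
Max depth observed: 1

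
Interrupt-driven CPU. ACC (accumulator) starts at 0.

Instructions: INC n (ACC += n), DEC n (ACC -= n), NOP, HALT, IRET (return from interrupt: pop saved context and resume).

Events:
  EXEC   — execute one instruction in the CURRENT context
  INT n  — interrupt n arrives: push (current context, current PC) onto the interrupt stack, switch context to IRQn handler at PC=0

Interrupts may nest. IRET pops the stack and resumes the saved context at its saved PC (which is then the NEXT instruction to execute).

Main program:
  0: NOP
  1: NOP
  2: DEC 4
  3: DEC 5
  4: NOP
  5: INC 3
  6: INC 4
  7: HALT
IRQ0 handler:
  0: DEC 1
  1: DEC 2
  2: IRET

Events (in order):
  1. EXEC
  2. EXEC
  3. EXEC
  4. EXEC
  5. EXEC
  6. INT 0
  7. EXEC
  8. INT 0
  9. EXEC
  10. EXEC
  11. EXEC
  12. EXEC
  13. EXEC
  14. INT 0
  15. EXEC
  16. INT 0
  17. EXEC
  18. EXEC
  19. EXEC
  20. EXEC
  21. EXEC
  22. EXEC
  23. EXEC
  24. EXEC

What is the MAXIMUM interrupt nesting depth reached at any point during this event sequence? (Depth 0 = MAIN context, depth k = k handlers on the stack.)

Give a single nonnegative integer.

Answer: 2

Derivation:
Event 1 (EXEC): [MAIN] PC=0: NOP [depth=0]
Event 2 (EXEC): [MAIN] PC=1: NOP [depth=0]
Event 3 (EXEC): [MAIN] PC=2: DEC 4 -> ACC=-4 [depth=0]
Event 4 (EXEC): [MAIN] PC=3: DEC 5 -> ACC=-9 [depth=0]
Event 5 (EXEC): [MAIN] PC=4: NOP [depth=0]
Event 6 (INT 0): INT 0 arrives: push (MAIN, PC=5), enter IRQ0 at PC=0 (depth now 1) [depth=1]
Event 7 (EXEC): [IRQ0] PC=0: DEC 1 -> ACC=-10 [depth=1]
Event 8 (INT 0): INT 0 arrives: push (IRQ0, PC=1), enter IRQ0 at PC=0 (depth now 2) [depth=2]
Event 9 (EXEC): [IRQ0] PC=0: DEC 1 -> ACC=-11 [depth=2]
Event 10 (EXEC): [IRQ0] PC=1: DEC 2 -> ACC=-13 [depth=2]
Event 11 (EXEC): [IRQ0] PC=2: IRET -> resume IRQ0 at PC=1 (depth now 1) [depth=1]
Event 12 (EXEC): [IRQ0] PC=1: DEC 2 -> ACC=-15 [depth=1]
Event 13 (EXEC): [IRQ0] PC=2: IRET -> resume MAIN at PC=5 (depth now 0) [depth=0]
Event 14 (INT 0): INT 0 arrives: push (MAIN, PC=5), enter IRQ0 at PC=0 (depth now 1) [depth=1]
Event 15 (EXEC): [IRQ0] PC=0: DEC 1 -> ACC=-16 [depth=1]
Event 16 (INT 0): INT 0 arrives: push (IRQ0, PC=1), enter IRQ0 at PC=0 (depth now 2) [depth=2]
Event 17 (EXEC): [IRQ0] PC=0: DEC 1 -> ACC=-17 [depth=2]
Event 18 (EXEC): [IRQ0] PC=1: DEC 2 -> ACC=-19 [depth=2]
Event 19 (EXEC): [IRQ0] PC=2: IRET -> resume IRQ0 at PC=1 (depth now 1) [depth=1]
Event 20 (EXEC): [IRQ0] PC=1: DEC 2 -> ACC=-21 [depth=1]
Event 21 (EXEC): [IRQ0] PC=2: IRET -> resume MAIN at PC=5 (depth now 0) [depth=0]
Event 22 (EXEC): [MAIN] PC=5: INC 3 -> ACC=-18 [depth=0]
Event 23 (EXEC): [MAIN] PC=6: INC 4 -> ACC=-14 [depth=0]
Event 24 (EXEC): [MAIN] PC=7: HALT [depth=0]
Max depth observed: 2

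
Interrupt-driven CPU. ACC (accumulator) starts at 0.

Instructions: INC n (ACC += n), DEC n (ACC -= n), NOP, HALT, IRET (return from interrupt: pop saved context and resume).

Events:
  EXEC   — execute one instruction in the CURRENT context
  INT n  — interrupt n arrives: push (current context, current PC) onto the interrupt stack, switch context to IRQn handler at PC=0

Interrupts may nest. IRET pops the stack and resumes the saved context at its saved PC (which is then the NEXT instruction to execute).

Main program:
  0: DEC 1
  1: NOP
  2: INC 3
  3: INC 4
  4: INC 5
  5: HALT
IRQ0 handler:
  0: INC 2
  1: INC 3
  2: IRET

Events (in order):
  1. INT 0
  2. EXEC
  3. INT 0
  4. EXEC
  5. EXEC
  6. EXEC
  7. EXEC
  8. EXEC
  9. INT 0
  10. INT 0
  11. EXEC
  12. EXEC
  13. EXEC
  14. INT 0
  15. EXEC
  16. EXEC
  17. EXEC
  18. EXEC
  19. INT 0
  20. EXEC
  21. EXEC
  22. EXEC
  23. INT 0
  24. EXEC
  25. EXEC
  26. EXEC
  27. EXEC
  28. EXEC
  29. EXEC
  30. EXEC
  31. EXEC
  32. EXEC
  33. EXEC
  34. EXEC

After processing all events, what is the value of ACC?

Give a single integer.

Answer: 46

Derivation:
Event 1 (INT 0): INT 0 arrives: push (MAIN, PC=0), enter IRQ0 at PC=0 (depth now 1)
Event 2 (EXEC): [IRQ0] PC=0: INC 2 -> ACC=2
Event 3 (INT 0): INT 0 arrives: push (IRQ0, PC=1), enter IRQ0 at PC=0 (depth now 2)
Event 4 (EXEC): [IRQ0] PC=0: INC 2 -> ACC=4
Event 5 (EXEC): [IRQ0] PC=1: INC 3 -> ACC=7
Event 6 (EXEC): [IRQ0] PC=2: IRET -> resume IRQ0 at PC=1 (depth now 1)
Event 7 (EXEC): [IRQ0] PC=1: INC 3 -> ACC=10
Event 8 (EXEC): [IRQ0] PC=2: IRET -> resume MAIN at PC=0 (depth now 0)
Event 9 (INT 0): INT 0 arrives: push (MAIN, PC=0), enter IRQ0 at PC=0 (depth now 1)
Event 10 (INT 0): INT 0 arrives: push (IRQ0, PC=0), enter IRQ0 at PC=0 (depth now 2)
Event 11 (EXEC): [IRQ0] PC=0: INC 2 -> ACC=12
Event 12 (EXEC): [IRQ0] PC=1: INC 3 -> ACC=15
Event 13 (EXEC): [IRQ0] PC=2: IRET -> resume IRQ0 at PC=0 (depth now 1)
Event 14 (INT 0): INT 0 arrives: push (IRQ0, PC=0), enter IRQ0 at PC=0 (depth now 2)
Event 15 (EXEC): [IRQ0] PC=0: INC 2 -> ACC=17
Event 16 (EXEC): [IRQ0] PC=1: INC 3 -> ACC=20
Event 17 (EXEC): [IRQ0] PC=2: IRET -> resume IRQ0 at PC=0 (depth now 1)
Event 18 (EXEC): [IRQ0] PC=0: INC 2 -> ACC=22
Event 19 (INT 0): INT 0 arrives: push (IRQ0, PC=1), enter IRQ0 at PC=0 (depth now 2)
Event 20 (EXEC): [IRQ0] PC=0: INC 2 -> ACC=24
Event 21 (EXEC): [IRQ0] PC=1: INC 3 -> ACC=27
Event 22 (EXEC): [IRQ0] PC=2: IRET -> resume IRQ0 at PC=1 (depth now 1)
Event 23 (INT 0): INT 0 arrives: push (IRQ0, PC=1), enter IRQ0 at PC=0 (depth now 2)
Event 24 (EXEC): [IRQ0] PC=0: INC 2 -> ACC=29
Event 25 (EXEC): [IRQ0] PC=1: INC 3 -> ACC=32
Event 26 (EXEC): [IRQ0] PC=2: IRET -> resume IRQ0 at PC=1 (depth now 1)
Event 27 (EXEC): [IRQ0] PC=1: INC 3 -> ACC=35
Event 28 (EXEC): [IRQ0] PC=2: IRET -> resume MAIN at PC=0 (depth now 0)
Event 29 (EXEC): [MAIN] PC=0: DEC 1 -> ACC=34
Event 30 (EXEC): [MAIN] PC=1: NOP
Event 31 (EXEC): [MAIN] PC=2: INC 3 -> ACC=37
Event 32 (EXEC): [MAIN] PC=3: INC 4 -> ACC=41
Event 33 (EXEC): [MAIN] PC=4: INC 5 -> ACC=46
Event 34 (EXEC): [MAIN] PC=5: HALT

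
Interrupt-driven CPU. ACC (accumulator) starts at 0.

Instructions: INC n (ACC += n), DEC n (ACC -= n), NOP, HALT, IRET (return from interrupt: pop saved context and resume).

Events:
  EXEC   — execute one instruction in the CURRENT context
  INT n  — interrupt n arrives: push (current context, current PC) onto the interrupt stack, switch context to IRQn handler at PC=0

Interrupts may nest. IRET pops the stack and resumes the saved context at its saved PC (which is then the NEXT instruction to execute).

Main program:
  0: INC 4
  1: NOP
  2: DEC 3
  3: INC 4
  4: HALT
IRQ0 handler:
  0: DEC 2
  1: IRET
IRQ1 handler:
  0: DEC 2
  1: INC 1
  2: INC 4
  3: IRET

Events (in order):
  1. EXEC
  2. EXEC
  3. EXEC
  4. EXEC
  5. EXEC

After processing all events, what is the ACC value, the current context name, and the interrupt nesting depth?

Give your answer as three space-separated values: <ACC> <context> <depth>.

Answer: 5 MAIN 0

Derivation:
Event 1 (EXEC): [MAIN] PC=0: INC 4 -> ACC=4
Event 2 (EXEC): [MAIN] PC=1: NOP
Event 3 (EXEC): [MAIN] PC=2: DEC 3 -> ACC=1
Event 4 (EXEC): [MAIN] PC=3: INC 4 -> ACC=5
Event 5 (EXEC): [MAIN] PC=4: HALT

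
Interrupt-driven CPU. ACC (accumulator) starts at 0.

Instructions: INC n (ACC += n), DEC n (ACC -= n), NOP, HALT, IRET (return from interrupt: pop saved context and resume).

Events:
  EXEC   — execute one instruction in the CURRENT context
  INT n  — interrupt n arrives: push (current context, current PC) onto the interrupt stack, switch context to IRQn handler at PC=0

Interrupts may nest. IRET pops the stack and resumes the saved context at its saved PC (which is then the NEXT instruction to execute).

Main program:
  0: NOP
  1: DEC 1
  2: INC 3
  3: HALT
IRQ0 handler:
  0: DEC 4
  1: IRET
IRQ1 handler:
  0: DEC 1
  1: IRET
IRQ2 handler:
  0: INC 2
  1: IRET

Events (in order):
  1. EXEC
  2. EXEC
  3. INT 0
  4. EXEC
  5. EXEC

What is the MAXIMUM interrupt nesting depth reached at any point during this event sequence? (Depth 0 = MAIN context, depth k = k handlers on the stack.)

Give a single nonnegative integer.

Answer: 1

Derivation:
Event 1 (EXEC): [MAIN] PC=0: NOP [depth=0]
Event 2 (EXEC): [MAIN] PC=1: DEC 1 -> ACC=-1 [depth=0]
Event 3 (INT 0): INT 0 arrives: push (MAIN, PC=2), enter IRQ0 at PC=0 (depth now 1) [depth=1]
Event 4 (EXEC): [IRQ0] PC=0: DEC 4 -> ACC=-5 [depth=1]
Event 5 (EXEC): [IRQ0] PC=1: IRET -> resume MAIN at PC=2 (depth now 0) [depth=0]
Max depth observed: 1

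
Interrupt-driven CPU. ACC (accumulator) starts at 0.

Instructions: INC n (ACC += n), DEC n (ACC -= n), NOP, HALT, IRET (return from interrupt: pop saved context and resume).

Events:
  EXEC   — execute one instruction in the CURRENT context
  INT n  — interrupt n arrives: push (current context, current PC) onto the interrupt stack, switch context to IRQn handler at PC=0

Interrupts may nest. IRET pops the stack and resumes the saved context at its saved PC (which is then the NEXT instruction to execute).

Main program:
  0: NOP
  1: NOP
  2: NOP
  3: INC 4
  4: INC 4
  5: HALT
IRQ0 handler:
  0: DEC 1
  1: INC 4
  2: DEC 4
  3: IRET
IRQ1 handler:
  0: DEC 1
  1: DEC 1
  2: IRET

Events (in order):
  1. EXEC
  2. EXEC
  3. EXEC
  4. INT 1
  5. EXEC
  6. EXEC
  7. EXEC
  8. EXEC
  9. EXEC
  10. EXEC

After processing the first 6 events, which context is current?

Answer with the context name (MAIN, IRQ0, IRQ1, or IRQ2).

Answer: IRQ1

Derivation:
Event 1 (EXEC): [MAIN] PC=0: NOP
Event 2 (EXEC): [MAIN] PC=1: NOP
Event 3 (EXEC): [MAIN] PC=2: NOP
Event 4 (INT 1): INT 1 arrives: push (MAIN, PC=3), enter IRQ1 at PC=0 (depth now 1)
Event 5 (EXEC): [IRQ1] PC=0: DEC 1 -> ACC=-1
Event 6 (EXEC): [IRQ1] PC=1: DEC 1 -> ACC=-2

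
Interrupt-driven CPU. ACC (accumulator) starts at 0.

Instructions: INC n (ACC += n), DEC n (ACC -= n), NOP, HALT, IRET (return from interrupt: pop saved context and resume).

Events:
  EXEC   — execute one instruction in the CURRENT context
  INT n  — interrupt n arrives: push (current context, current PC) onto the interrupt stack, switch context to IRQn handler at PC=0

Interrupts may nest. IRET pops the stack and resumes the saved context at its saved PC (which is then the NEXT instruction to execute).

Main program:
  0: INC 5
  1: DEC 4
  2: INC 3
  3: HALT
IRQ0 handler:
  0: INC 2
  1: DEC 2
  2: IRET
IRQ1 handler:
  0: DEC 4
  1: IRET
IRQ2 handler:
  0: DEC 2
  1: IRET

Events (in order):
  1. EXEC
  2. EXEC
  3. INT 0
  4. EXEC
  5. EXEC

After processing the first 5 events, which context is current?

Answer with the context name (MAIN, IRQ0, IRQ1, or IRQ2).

Answer: IRQ0

Derivation:
Event 1 (EXEC): [MAIN] PC=0: INC 5 -> ACC=5
Event 2 (EXEC): [MAIN] PC=1: DEC 4 -> ACC=1
Event 3 (INT 0): INT 0 arrives: push (MAIN, PC=2), enter IRQ0 at PC=0 (depth now 1)
Event 4 (EXEC): [IRQ0] PC=0: INC 2 -> ACC=3
Event 5 (EXEC): [IRQ0] PC=1: DEC 2 -> ACC=1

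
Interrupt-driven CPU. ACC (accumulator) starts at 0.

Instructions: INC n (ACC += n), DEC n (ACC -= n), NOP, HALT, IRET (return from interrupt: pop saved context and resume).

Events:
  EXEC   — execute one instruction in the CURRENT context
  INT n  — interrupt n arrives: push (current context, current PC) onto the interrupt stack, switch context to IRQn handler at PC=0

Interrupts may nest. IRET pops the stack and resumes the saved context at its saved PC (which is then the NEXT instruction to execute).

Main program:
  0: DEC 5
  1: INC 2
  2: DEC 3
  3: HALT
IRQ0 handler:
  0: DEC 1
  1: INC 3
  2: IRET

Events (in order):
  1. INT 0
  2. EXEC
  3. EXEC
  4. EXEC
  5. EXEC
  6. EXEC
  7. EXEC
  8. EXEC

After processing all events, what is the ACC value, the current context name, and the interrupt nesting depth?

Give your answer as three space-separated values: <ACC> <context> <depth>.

Event 1 (INT 0): INT 0 arrives: push (MAIN, PC=0), enter IRQ0 at PC=0 (depth now 1)
Event 2 (EXEC): [IRQ0] PC=0: DEC 1 -> ACC=-1
Event 3 (EXEC): [IRQ0] PC=1: INC 3 -> ACC=2
Event 4 (EXEC): [IRQ0] PC=2: IRET -> resume MAIN at PC=0 (depth now 0)
Event 5 (EXEC): [MAIN] PC=0: DEC 5 -> ACC=-3
Event 6 (EXEC): [MAIN] PC=1: INC 2 -> ACC=-1
Event 7 (EXEC): [MAIN] PC=2: DEC 3 -> ACC=-4
Event 8 (EXEC): [MAIN] PC=3: HALT

Answer: -4 MAIN 0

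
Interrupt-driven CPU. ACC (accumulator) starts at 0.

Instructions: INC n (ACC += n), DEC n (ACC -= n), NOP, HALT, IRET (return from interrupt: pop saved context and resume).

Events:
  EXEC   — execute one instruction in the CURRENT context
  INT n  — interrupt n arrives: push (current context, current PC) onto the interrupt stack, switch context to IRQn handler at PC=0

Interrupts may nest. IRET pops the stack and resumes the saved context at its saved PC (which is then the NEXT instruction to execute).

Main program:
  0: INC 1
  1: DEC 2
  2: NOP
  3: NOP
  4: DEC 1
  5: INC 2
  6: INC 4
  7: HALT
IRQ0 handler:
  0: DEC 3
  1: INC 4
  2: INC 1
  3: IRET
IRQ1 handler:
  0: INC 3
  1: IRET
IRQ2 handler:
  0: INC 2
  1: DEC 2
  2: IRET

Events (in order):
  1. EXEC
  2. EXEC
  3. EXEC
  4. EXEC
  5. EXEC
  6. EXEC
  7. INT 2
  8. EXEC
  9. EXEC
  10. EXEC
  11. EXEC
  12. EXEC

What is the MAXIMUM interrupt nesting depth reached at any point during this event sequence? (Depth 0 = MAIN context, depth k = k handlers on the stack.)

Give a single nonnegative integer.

Event 1 (EXEC): [MAIN] PC=0: INC 1 -> ACC=1 [depth=0]
Event 2 (EXEC): [MAIN] PC=1: DEC 2 -> ACC=-1 [depth=0]
Event 3 (EXEC): [MAIN] PC=2: NOP [depth=0]
Event 4 (EXEC): [MAIN] PC=3: NOP [depth=0]
Event 5 (EXEC): [MAIN] PC=4: DEC 1 -> ACC=-2 [depth=0]
Event 6 (EXEC): [MAIN] PC=5: INC 2 -> ACC=0 [depth=0]
Event 7 (INT 2): INT 2 arrives: push (MAIN, PC=6), enter IRQ2 at PC=0 (depth now 1) [depth=1]
Event 8 (EXEC): [IRQ2] PC=0: INC 2 -> ACC=2 [depth=1]
Event 9 (EXEC): [IRQ2] PC=1: DEC 2 -> ACC=0 [depth=1]
Event 10 (EXEC): [IRQ2] PC=2: IRET -> resume MAIN at PC=6 (depth now 0) [depth=0]
Event 11 (EXEC): [MAIN] PC=6: INC 4 -> ACC=4 [depth=0]
Event 12 (EXEC): [MAIN] PC=7: HALT [depth=0]
Max depth observed: 1

Answer: 1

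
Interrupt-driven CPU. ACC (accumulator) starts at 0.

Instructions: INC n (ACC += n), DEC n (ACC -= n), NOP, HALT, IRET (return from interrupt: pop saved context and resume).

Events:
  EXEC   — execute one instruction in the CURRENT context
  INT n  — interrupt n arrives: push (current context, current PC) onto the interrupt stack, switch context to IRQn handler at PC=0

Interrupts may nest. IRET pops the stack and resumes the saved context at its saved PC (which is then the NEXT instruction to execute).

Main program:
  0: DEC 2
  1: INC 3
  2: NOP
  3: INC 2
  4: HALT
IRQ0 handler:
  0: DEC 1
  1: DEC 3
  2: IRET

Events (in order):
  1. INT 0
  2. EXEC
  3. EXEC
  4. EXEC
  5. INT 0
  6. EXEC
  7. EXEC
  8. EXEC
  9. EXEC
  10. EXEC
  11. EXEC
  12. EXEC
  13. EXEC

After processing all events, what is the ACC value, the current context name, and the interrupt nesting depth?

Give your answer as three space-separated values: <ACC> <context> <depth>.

Event 1 (INT 0): INT 0 arrives: push (MAIN, PC=0), enter IRQ0 at PC=0 (depth now 1)
Event 2 (EXEC): [IRQ0] PC=0: DEC 1 -> ACC=-1
Event 3 (EXEC): [IRQ0] PC=1: DEC 3 -> ACC=-4
Event 4 (EXEC): [IRQ0] PC=2: IRET -> resume MAIN at PC=0 (depth now 0)
Event 5 (INT 0): INT 0 arrives: push (MAIN, PC=0), enter IRQ0 at PC=0 (depth now 1)
Event 6 (EXEC): [IRQ0] PC=0: DEC 1 -> ACC=-5
Event 7 (EXEC): [IRQ0] PC=1: DEC 3 -> ACC=-8
Event 8 (EXEC): [IRQ0] PC=2: IRET -> resume MAIN at PC=0 (depth now 0)
Event 9 (EXEC): [MAIN] PC=0: DEC 2 -> ACC=-10
Event 10 (EXEC): [MAIN] PC=1: INC 3 -> ACC=-7
Event 11 (EXEC): [MAIN] PC=2: NOP
Event 12 (EXEC): [MAIN] PC=3: INC 2 -> ACC=-5
Event 13 (EXEC): [MAIN] PC=4: HALT

Answer: -5 MAIN 0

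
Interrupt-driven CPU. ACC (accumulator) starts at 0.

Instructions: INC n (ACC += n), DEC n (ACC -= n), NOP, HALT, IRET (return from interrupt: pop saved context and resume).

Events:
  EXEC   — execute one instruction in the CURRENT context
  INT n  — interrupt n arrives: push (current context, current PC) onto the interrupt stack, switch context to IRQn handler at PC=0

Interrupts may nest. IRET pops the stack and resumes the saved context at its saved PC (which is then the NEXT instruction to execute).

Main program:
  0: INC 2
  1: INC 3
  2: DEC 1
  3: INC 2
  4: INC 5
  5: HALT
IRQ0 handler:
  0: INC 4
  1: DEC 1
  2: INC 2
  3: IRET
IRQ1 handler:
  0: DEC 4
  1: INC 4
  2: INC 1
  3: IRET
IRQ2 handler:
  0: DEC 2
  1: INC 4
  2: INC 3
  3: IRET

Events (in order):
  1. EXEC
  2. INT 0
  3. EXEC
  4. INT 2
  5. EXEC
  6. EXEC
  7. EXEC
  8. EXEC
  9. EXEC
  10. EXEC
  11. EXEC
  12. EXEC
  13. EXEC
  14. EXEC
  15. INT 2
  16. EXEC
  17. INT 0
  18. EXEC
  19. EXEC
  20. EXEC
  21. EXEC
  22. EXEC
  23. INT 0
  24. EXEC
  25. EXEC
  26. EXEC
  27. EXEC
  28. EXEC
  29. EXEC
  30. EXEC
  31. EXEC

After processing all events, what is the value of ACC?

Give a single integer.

Answer: 36

Derivation:
Event 1 (EXEC): [MAIN] PC=0: INC 2 -> ACC=2
Event 2 (INT 0): INT 0 arrives: push (MAIN, PC=1), enter IRQ0 at PC=0 (depth now 1)
Event 3 (EXEC): [IRQ0] PC=0: INC 4 -> ACC=6
Event 4 (INT 2): INT 2 arrives: push (IRQ0, PC=1), enter IRQ2 at PC=0 (depth now 2)
Event 5 (EXEC): [IRQ2] PC=0: DEC 2 -> ACC=4
Event 6 (EXEC): [IRQ2] PC=1: INC 4 -> ACC=8
Event 7 (EXEC): [IRQ2] PC=2: INC 3 -> ACC=11
Event 8 (EXEC): [IRQ2] PC=3: IRET -> resume IRQ0 at PC=1 (depth now 1)
Event 9 (EXEC): [IRQ0] PC=1: DEC 1 -> ACC=10
Event 10 (EXEC): [IRQ0] PC=2: INC 2 -> ACC=12
Event 11 (EXEC): [IRQ0] PC=3: IRET -> resume MAIN at PC=1 (depth now 0)
Event 12 (EXEC): [MAIN] PC=1: INC 3 -> ACC=15
Event 13 (EXEC): [MAIN] PC=2: DEC 1 -> ACC=14
Event 14 (EXEC): [MAIN] PC=3: INC 2 -> ACC=16
Event 15 (INT 2): INT 2 arrives: push (MAIN, PC=4), enter IRQ2 at PC=0 (depth now 1)
Event 16 (EXEC): [IRQ2] PC=0: DEC 2 -> ACC=14
Event 17 (INT 0): INT 0 arrives: push (IRQ2, PC=1), enter IRQ0 at PC=0 (depth now 2)
Event 18 (EXEC): [IRQ0] PC=0: INC 4 -> ACC=18
Event 19 (EXEC): [IRQ0] PC=1: DEC 1 -> ACC=17
Event 20 (EXEC): [IRQ0] PC=2: INC 2 -> ACC=19
Event 21 (EXEC): [IRQ0] PC=3: IRET -> resume IRQ2 at PC=1 (depth now 1)
Event 22 (EXEC): [IRQ2] PC=1: INC 4 -> ACC=23
Event 23 (INT 0): INT 0 arrives: push (IRQ2, PC=2), enter IRQ0 at PC=0 (depth now 2)
Event 24 (EXEC): [IRQ0] PC=0: INC 4 -> ACC=27
Event 25 (EXEC): [IRQ0] PC=1: DEC 1 -> ACC=26
Event 26 (EXEC): [IRQ0] PC=2: INC 2 -> ACC=28
Event 27 (EXEC): [IRQ0] PC=3: IRET -> resume IRQ2 at PC=2 (depth now 1)
Event 28 (EXEC): [IRQ2] PC=2: INC 3 -> ACC=31
Event 29 (EXEC): [IRQ2] PC=3: IRET -> resume MAIN at PC=4 (depth now 0)
Event 30 (EXEC): [MAIN] PC=4: INC 5 -> ACC=36
Event 31 (EXEC): [MAIN] PC=5: HALT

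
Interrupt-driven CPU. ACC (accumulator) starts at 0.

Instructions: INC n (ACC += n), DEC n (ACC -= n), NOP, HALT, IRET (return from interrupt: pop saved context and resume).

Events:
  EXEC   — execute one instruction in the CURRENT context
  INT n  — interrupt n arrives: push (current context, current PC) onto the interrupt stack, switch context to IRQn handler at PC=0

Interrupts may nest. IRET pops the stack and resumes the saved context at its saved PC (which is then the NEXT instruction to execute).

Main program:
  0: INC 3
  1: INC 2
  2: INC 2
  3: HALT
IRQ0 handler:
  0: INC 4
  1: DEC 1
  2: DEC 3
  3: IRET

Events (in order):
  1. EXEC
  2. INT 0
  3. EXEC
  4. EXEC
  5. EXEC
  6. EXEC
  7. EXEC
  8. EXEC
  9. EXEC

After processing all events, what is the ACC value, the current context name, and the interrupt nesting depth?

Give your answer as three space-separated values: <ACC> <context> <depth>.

Answer: 7 MAIN 0

Derivation:
Event 1 (EXEC): [MAIN] PC=0: INC 3 -> ACC=3
Event 2 (INT 0): INT 0 arrives: push (MAIN, PC=1), enter IRQ0 at PC=0 (depth now 1)
Event 3 (EXEC): [IRQ0] PC=0: INC 4 -> ACC=7
Event 4 (EXEC): [IRQ0] PC=1: DEC 1 -> ACC=6
Event 5 (EXEC): [IRQ0] PC=2: DEC 3 -> ACC=3
Event 6 (EXEC): [IRQ0] PC=3: IRET -> resume MAIN at PC=1 (depth now 0)
Event 7 (EXEC): [MAIN] PC=1: INC 2 -> ACC=5
Event 8 (EXEC): [MAIN] PC=2: INC 2 -> ACC=7
Event 9 (EXEC): [MAIN] PC=3: HALT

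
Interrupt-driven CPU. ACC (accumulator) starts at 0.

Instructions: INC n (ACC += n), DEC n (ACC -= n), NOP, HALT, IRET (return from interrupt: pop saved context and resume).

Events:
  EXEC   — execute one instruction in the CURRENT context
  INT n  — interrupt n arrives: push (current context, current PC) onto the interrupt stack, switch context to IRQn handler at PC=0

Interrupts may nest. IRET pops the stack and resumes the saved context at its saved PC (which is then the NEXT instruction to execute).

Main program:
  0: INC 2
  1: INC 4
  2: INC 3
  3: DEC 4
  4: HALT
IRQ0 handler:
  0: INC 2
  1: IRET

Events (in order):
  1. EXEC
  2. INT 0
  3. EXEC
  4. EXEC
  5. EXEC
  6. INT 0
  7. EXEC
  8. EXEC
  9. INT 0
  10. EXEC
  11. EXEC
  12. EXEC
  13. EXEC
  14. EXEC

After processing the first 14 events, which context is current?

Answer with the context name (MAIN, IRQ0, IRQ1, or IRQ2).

Event 1 (EXEC): [MAIN] PC=0: INC 2 -> ACC=2
Event 2 (INT 0): INT 0 arrives: push (MAIN, PC=1), enter IRQ0 at PC=0 (depth now 1)
Event 3 (EXEC): [IRQ0] PC=0: INC 2 -> ACC=4
Event 4 (EXEC): [IRQ0] PC=1: IRET -> resume MAIN at PC=1 (depth now 0)
Event 5 (EXEC): [MAIN] PC=1: INC 4 -> ACC=8
Event 6 (INT 0): INT 0 arrives: push (MAIN, PC=2), enter IRQ0 at PC=0 (depth now 1)
Event 7 (EXEC): [IRQ0] PC=0: INC 2 -> ACC=10
Event 8 (EXEC): [IRQ0] PC=1: IRET -> resume MAIN at PC=2 (depth now 0)
Event 9 (INT 0): INT 0 arrives: push (MAIN, PC=2), enter IRQ0 at PC=0 (depth now 1)
Event 10 (EXEC): [IRQ0] PC=0: INC 2 -> ACC=12
Event 11 (EXEC): [IRQ0] PC=1: IRET -> resume MAIN at PC=2 (depth now 0)
Event 12 (EXEC): [MAIN] PC=2: INC 3 -> ACC=15
Event 13 (EXEC): [MAIN] PC=3: DEC 4 -> ACC=11
Event 14 (EXEC): [MAIN] PC=4: HALT

Answer: MAIN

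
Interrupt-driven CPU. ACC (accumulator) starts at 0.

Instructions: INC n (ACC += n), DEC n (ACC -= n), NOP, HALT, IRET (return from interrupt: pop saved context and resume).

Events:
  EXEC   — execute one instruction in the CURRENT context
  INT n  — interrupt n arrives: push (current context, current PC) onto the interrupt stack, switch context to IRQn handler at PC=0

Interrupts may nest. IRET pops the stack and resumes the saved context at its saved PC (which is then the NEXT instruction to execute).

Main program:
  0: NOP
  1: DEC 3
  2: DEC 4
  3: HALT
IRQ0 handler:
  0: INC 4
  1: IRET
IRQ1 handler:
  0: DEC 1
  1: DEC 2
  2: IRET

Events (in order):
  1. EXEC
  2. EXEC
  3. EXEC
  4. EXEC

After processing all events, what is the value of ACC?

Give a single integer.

Event 1 (EXEC): [MAIN] PC=0: NOP
Event 2 (EXEC): [MAIN] PC=1: DEC 3 -> ACC=-3
Event 3 (EXEC): [MAIN] PC=2: DEC 4 -> ACC=-7
Event 4 (EXEC): [MAIN] PC=3: HALT

Answer: -7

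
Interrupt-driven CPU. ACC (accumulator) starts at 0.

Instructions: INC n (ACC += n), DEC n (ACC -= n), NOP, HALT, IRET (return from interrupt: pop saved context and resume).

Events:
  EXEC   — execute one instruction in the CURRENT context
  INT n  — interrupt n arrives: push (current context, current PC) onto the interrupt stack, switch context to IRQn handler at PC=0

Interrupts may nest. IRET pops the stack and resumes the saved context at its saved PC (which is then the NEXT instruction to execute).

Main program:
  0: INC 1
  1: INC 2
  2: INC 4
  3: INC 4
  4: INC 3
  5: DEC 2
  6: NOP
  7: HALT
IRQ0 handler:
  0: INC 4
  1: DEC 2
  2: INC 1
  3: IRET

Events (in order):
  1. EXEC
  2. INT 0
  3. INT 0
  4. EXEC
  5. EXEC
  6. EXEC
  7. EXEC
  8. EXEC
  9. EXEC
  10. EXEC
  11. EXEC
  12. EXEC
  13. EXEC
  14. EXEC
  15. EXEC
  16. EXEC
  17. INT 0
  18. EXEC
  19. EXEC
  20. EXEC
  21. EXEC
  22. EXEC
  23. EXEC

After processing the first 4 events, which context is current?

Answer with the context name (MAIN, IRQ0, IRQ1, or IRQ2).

Answer: IRQ0

Derivation:
Event 1 (EXEC): [MAIN] PC=0: INC 1 -> ACC=1
Event 2 (INT 0): INT 0 arrives: push (MAIN, PC=1), enter IRQ0 at PC=0 (depth now 1)
Event 3 (INT 0): INT 0 arrives: push (IRQ0, PC=0), enter IRQ0 at PC=0 (depth now 2)
Event 4 (EXEC): [IRQ0] PC=0: INC 4 -> ACC=5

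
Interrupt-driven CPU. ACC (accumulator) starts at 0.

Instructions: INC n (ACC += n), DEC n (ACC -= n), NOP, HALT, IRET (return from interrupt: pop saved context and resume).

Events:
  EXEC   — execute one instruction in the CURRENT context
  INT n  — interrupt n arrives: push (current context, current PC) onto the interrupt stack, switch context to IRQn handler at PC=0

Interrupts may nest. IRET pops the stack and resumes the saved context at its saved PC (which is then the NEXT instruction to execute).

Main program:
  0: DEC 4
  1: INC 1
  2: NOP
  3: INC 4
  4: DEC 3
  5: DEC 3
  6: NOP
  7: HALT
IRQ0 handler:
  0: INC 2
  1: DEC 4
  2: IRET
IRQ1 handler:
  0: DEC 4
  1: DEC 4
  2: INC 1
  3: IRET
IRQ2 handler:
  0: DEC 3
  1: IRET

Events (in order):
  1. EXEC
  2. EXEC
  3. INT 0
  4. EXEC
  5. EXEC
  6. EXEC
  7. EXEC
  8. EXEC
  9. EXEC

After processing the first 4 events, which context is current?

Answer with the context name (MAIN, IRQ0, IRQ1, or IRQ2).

Event 1 (EXEC): [MAIN] PC=0: DEC 4 -> ACC=-4
Event 2 (EXEC): [MAIN] PC=1: INC 1 -> ACC=-3
Event 3 (INT 0): INT 0 arrives: push (MAIN, PC=2), enter IRQ0 at PC=0 (depth now 1)
Event 4 (EXEC): [IRQ0] PC=0: INC 2 -> ACC=-1

Answer: IRQ0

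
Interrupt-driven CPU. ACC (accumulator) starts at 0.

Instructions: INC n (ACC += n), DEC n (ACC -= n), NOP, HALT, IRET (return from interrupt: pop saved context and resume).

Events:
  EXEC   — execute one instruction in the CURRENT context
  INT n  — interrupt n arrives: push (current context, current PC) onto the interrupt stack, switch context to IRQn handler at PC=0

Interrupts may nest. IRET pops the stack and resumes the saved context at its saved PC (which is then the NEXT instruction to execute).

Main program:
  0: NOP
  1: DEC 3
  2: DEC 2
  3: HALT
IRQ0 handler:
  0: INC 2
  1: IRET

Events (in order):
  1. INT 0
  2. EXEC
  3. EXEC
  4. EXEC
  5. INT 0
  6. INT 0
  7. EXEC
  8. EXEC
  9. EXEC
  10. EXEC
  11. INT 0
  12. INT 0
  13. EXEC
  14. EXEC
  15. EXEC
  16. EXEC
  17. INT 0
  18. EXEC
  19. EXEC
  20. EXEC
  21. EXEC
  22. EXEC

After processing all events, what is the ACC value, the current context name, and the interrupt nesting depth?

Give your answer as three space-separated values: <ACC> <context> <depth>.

Answer: 7 MAIN 0

Derivation:
Event 1 (INT 0): INT 0 arrives: push (MAIN, PC=0), enter IRQ0 at PC=0 (depth now 1)
Event 2 (EXEC): [IRQ0] PC=0: INC 2 -> ACC=2
Event 3 (EXEC): [IRQ0] PC=1: IRET -> resume MAIN at PC=0 (depth now 0)
Event 4 (EXEC): [MAIN] PC=0: NOP
Event 5 (INT 0): INT 0 arrives: push (MAIN, PC=1), enter IRQ0 at PC=0 (depth now 1)
Event 6 (INT 0): INT 0 arrives: push (IRQ0, PC=0), enter IRQ0 at PC=0 (depth now 2)
Event 7 (EXEC): [IRQ0] PC=0: INC 2 -> ACC=4
Event 8 (EXEC): [IRQ0] PC=1: IRET -> resume IRQ0 at PC=0 (depth now 1)
Event 9 (EXEC): [IRQ0] PC=0: INC 2 -> ACC=6
Event 10 (EXEC): [IRQ0] PC=1: IRET -> resume MAIN at PC=1 (depth now 0)
Event 11 (INT 0): INT 0 arrives: push (MAIN, PC=1), enter IRQ0 at PC=0 (depth now 1)
Event 12 (INT 0): INT 0 arrives: push (IRQ0, PC=0), enter IRQ0 at PC=0 (depth now 2)
Event 13 (EXEC): [IRQ0] PC=0: INC 2 -> ACC=8
Event 14 (EXEC): [IRQ0] PC=1: IRET -> resume IRQ0 at PC=0 (depth now 1)
Event 15 (EXEC): [IRQ0] PC=0: INC 2 -> ACC=10
Event 16 (EXEC): [IRQ0] PC=1: IRET -> resume MAIN at PC=1 (depth now 0)
Event 17 (INT 0): INT 0 arrives: push (MAIN, PC=1), enter IRQ0 at PC=0 (depth now 1)
Event 18 (EXEC): [IRQ0] PC=0: INC 2 -> ACC=12
Event 19 (EXEC): [IRQ0] PC=1: IRET -> resume MAIN at PC=1 (depth now 0)
Event 20 (EXEC): [MAIN] PC=1: DEC 3 -> ACC=9
Event 21 (EXEC): [MAIN] PC=2: DEC 2 -> ACC=7
Event 22 (EXEC): [MAIN] PC=3: HALT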